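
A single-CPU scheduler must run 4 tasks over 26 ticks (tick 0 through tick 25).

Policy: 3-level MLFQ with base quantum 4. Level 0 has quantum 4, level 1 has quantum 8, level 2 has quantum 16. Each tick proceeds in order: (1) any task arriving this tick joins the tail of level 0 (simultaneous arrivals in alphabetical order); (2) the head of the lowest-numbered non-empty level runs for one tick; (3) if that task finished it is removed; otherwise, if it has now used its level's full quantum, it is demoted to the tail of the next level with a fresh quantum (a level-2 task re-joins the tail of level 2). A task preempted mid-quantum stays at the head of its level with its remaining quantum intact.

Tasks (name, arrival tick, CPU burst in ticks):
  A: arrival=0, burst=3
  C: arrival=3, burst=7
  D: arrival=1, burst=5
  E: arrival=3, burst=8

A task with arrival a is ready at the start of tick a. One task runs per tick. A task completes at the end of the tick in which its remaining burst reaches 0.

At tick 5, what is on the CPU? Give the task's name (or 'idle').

t=0: L0/L1/L2 = A/-/- → run A
t=1: L0/L1/L2 = AD/-/- → run A
t=2: L0/L1/L2 = AD/-/- → run A
t=3: L0/L1/L2 = DCE/-/- → run D
t=4: L0/L1/L2 = DCE/-/- → run D
t=5: L0/L1/L2 = DCE/-/- → run D
t=6: L0/L1/L2 = DCE/-/- → run D
t=7: L0/L1/L2 = CE/D/- → run C
t=8: L0/L1/L2 = CE/D/- → run C
t=9: L0/L1/L2 = CE/D/- → run C
t=10: L0/L1/L2 = CE/D/- → run C
t=11: L0/L1/L2 = E/DC/- → run E
t=12: L0/L1/L2 = E/DC/- → run E
t=13: L0/L1/L2 = E/DC/- → run E
t=14: L0/L1/L2 = E/DC/- → run E
t=15: L0/L1/L2 = -/DCE/- → run D
t=16: L0/L1/L2 = -/CE/- → run C
t=17: L0/L1/L2 = -/CE/- → run C
t=18: L0/L1/L2 = -/CE/- → run C
t=19: L0/L1/L2 = -/E/- → run E
t=20: L0/L1/L2 = -/E/- → run E
t=21: L0/L1/L2 = -/E/- → run E
t=22: L0/L1/L2 = -/E/- → run E
t=23: (idle)
t=24: (idle)
t=25: (idle)

running at tick 5 = D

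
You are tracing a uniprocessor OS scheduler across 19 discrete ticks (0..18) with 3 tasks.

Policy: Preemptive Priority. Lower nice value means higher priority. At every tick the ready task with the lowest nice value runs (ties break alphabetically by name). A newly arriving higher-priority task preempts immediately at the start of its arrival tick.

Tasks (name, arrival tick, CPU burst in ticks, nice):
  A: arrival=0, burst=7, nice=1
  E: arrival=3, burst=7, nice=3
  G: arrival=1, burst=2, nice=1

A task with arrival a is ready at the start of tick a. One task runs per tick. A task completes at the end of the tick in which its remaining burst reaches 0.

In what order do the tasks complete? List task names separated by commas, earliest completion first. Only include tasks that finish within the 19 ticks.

t=0: ready={A} → run A
t=1: ready={A,G} → run A
t=2: ready={A,G} → run A
t=3: ready={A,E,G} → run A
t=4: ready={A,E,G} → run A
t=5: ready={A,E,G} → run A
t=6: ready={A,E,G} → run A
t=7: ready={E,G} → run G
t=8: ready={E,G} → run G
t=9: ready={E} → run E
t=10: ready={E} → run E
t=11: ready={E} → run E
t=12: ready={E} → run E
t=13: ready={E} → run E
t=14: ready={E} → run E
t=15: ready={E} → run E
t=16: (idle)
t=17: (idle)
t=18: (idle)

completion order = A, G, E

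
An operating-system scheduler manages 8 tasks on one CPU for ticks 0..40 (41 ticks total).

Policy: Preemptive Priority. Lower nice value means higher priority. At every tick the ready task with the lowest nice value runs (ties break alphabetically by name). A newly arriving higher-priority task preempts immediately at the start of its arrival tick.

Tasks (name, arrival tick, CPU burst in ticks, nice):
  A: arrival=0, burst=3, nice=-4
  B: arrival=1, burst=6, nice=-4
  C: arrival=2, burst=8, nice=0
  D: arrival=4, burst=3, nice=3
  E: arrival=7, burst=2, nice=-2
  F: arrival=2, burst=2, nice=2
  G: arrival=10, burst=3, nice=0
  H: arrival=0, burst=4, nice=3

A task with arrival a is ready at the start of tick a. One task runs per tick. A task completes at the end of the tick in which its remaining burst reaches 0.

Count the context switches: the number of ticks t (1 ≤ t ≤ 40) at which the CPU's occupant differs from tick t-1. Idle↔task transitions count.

t=0: ready={A,H} → run A
t=1: ready={A,B,H} → run A
t=2: ready={A,B,C,F,H} → run A
t=3: ready={B,C,F,H} → run B
t=4: ready={B,C,D,F,H} → run B
t=5: ready={B,C,D,F,H} → run B
t=6: ready={B,C,D,F,H} → run B
t=7: ready={B,C,D,E,F,H} → run B
t=8: ready={B,C,D,E,F,H} → run B
t=9: ready={C,D,E,F,H} → run E
t=10: ready={C,D,E,F,G,H} → run E
t=11: ready={C,D,F,G,H} → run C
t=12: ready={C,D,F,G,H} → run C
t=13: ready={C,D,F,G,H} → run C
t=14: ready={C,D,F,G,H} → run C
t=15: ready={C,D,F,G,H} → run C
t=16: ready={C,D,F,G,H} → run C
t=17: ready={C,D,F,G,H} → run C
t=18: ready={C,D,F,G,H} → run C
t=19: ready={D,F,G,H} → run G
t=20: ready={D,F,G,H} → run G
t=21: ready={D,F,G,H} → run G
t=22: ready={D,F,H} → run F
t=23: ready={D,F,H} → run F
t=24: ready={D,H} → run D
t=25: ready={D,H} → run D
t=26: ready={D,H} → run D
t=27: ready={H} → run H
t=28: ready={H} → run H
t=29: ready={H} → run H
t=30: ready={H} → run H
t=31: (idle)
t=32: (idle)
t=33: (idle)
t=34: (idle)
t=35: (idle)
t=36: (idle)
t=37: (idle)
t=38: (idle)
t=39: (idle)
t=40: (idle)

context switches = 8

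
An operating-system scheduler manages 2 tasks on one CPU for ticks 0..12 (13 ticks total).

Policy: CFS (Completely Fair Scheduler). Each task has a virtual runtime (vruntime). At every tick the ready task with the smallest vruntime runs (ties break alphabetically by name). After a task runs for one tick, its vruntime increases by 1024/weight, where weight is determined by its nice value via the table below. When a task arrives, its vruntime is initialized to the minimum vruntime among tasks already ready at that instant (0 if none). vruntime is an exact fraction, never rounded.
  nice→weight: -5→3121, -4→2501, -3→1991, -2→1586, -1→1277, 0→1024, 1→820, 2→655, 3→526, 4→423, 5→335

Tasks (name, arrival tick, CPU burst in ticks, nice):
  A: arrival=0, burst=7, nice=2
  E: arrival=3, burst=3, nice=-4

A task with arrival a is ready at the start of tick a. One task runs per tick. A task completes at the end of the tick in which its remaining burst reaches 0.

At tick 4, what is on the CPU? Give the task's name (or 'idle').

t=0: vr[A=0] → run A
t=1: vr[A=1024/655] → run A
t=2: vr[A=2048/655] → run A
t=3: vr[A=3072/655 E=3072/655] → run A
t=4: vr[A=4096/655 E=3072/655] → run E
t=5: vr[A=4096/655 E=8353792/1638155] → run E
t=6: vr[A=4096/655 E=9024512/1638155] → run E
t=7: vr[A=4096/655] → run A
t=8: vr[A=1024/131] → run A
t=9: vr[A=6144/655] → run A
t=10: (idle)
t=11: (idle)
t=12: (idle)

running at tick 4 = E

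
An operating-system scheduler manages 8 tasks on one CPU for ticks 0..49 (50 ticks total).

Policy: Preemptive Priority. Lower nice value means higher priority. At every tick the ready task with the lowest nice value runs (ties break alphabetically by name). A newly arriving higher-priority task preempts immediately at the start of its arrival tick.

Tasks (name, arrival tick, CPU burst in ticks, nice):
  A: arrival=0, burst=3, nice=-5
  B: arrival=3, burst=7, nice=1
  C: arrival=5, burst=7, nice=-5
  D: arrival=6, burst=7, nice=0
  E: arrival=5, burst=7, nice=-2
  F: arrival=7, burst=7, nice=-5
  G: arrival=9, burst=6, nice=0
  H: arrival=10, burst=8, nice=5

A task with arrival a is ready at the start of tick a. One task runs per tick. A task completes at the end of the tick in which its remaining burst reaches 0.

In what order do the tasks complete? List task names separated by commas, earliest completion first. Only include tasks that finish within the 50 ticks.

t=0: ready={A} → run A
t=1: ready={A} → run A
t=2: ready={A} → run A
t=3: ready={B} → run B
t=4: ready={B} → run B
t=5: ready={B,C,E} → run C
t=6: ready={B,C,D,E} → run C
t=7: ready={B,C,D,E,F} → run C
t=8: ready={B,C,D,E,F} → run C
t=9: ready={B,C,D,E,F,G} → run C
t=10: ready={B,C,D,E,F,G,H} → run C
t=11: ready={B,C,D,E,F,G,H} → run C
t=12: ready={B,D,E,F,G,H} → run F
t=13: ready={B,D,E,F,G,H} → run F
t=14: ready={B,D,E,F,G,H} → run F
t=15: ready={B,D,E,F,G,H} → run F
t=16: ready={B,D,E,F,G,H} → run F
t=17: ready={B,D,E,F,G,H} → run F
t=18: ready={B,D,E,F,G,H} → run F
t=19: ready={B,D,E,G,H} → run E
t=20: ready={B,D,E,G,H} → run E
t=21: ready={B,D,E,G,H} → run E
t=22: ready={B,D,E,G,H} → run E
t=23: ready={B,D,E,G,H} → run E
t=24: ready={B,D,E,G,H} → run E
t=25: ready={B,D,E,G,H} → run E
t=26: ready={B,D,G,H} → run D
t=27: ready={B,D,G,H} → run D
t=28: ready={B,D,G,H} → run D
t=29: ready={B,D,G,H} → run D
t=30: ready={B,D,G,H} → run D
t=31: ready={B,D,G,H} → run D
t=32: ready={B,D,G,H} → run D
t=33: ready={B,G,H} → run G
t=34: ready={B,G,H} → run G
t=35: ready={B,G,H} → run G
t=36: ready={B,G,H} → run G
t=37: ready={B,G,H} → run G
t=38: ready={B,G,H} → run G
t=39: ready={B,H} → run B
t=40: ready={B,H} → run B
t=41: ready={B,H} → run B
t=42: ready={B,H} → run B
t=43: ready={B,H} → run B
t=44: ready={H} → run H
t=45: ready={H} → run H
t=46: ready={H} → run H
t=47: ready={H} → run H
t=48: ready={H} → run H
t=49: ready={H} → run H

completion order = A, C, F, E, D, G, B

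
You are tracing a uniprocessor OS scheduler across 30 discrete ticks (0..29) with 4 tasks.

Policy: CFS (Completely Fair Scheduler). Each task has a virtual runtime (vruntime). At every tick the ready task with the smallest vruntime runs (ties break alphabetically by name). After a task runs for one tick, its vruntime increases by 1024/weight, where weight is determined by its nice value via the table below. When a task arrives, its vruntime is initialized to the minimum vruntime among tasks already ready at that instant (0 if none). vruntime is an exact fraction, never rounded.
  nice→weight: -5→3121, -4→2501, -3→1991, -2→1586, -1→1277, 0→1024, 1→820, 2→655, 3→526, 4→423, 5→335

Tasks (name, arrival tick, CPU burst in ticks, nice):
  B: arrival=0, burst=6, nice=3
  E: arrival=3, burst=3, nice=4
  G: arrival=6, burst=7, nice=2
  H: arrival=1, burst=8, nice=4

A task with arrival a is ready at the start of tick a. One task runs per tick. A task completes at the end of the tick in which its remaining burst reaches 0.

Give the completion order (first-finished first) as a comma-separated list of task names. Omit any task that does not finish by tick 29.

completion order = E, B, G, H

t=0: vr[B=0] → run B
t=1: vr[B=512/263 H=512/263] → run B
t=2: vr[B=1024/263 H=512/263] → run H
t=3: vr[B=1024/263 E=1024/263 H=485888/111249] → run B
t=4: vr[B=1536/263 E=1024/263 H=485888/111249] → run E
t=5: vr[B=1536/263 E=702464/111249 H=485888/111249] → run H
t=6: vr[B=1536/263 E=702464/111249 G=1536/263 H=755200/111249] → run B
t=7: vr[B=2048/263 E=702464/111249 G=1536/263 H=755200/111249] → run G
t=8: vr[B=2048/263 E=702464/111249 G=1275392/172265 H=755200/111249] → run E
t=9: vr[B=2048/263 E=971776/111249 G=1275392/172265 H=755200/111249] → run H
t=10: vr[B=2048/263 E=971776/111249 G=1275392/172265 H=341504/37083] → run G
t=11: vr[B=2048/263 E=971776/111249 G=1544704/172265 H=341504/37083] → run B
t=12: vr[B=2560/263 E=971776/111249 G=1544704/172265 H=341504/37083] → run E
t=13: vr[B=2560/263 G=1544704/172265 H=341504/37083] → run G
t=14: vr[B=2560/263 G=1814016/172265 H=341504/37083] → run H
t=15: vr[B=2560/263 G=1814016/172265 H=1293824/111249] → run B
t=16: vr[G=1814016/172265 H=1293824/111249] → run G
t=17: vr[G=2083328/172265 H=1293824/111249] → run H
t=18: vr[G=2083328/172265 H=1563136/111249] → run G
t=19: vr[G=470528/34453 H=1563136/111249] → run G
t=20: vr[G=2621952/172265 H=1563136/111249] → run H
t=21: vr[G=2621952/172265 H=610816/37083] → run G
t=22: vr[H=610816/37083] → run H
t=23: vr[H=2101760/111249] → run H
t=24: (idle)
t=25: (idle)
t=26: (idle)
t=27: (idle)
t=28: (idle)
t=29: (idle)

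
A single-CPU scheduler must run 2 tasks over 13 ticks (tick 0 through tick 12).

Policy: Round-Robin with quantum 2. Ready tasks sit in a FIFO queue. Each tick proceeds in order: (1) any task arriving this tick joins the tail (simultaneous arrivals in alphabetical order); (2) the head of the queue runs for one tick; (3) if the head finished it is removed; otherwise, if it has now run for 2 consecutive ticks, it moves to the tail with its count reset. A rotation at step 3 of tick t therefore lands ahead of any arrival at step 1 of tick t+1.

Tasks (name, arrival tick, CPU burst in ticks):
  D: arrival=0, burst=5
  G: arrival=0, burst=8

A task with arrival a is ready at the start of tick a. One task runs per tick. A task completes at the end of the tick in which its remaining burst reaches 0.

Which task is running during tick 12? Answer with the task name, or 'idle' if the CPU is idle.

running at tick 12 = G

t=0: queue=[D,G] q_used=0 → run D
t=1: queue=[D,G] q_used=1 → run D
t=2: queue=[G,D] q_used=0 → run G
t=3: queue=[G,D] q_used=1 → run G
t=4: queue=[D,G] q_used=0 → run D
t=5: queue=[D,G] q_used=1 → run D
t=6: queue=[G,D] q_used=0 → run G
t=7: queue=[G,D] q_used=1 → run G
t=8: queue=[D,G] q_used=0 → run D
t=9: queue=[G] q_used=0 → run G
t=10: queue=[G] q_used=1 → run G
t=11: queue=[G] q_used=0 → run G
t=12: queue=[G] q_used=1 → run G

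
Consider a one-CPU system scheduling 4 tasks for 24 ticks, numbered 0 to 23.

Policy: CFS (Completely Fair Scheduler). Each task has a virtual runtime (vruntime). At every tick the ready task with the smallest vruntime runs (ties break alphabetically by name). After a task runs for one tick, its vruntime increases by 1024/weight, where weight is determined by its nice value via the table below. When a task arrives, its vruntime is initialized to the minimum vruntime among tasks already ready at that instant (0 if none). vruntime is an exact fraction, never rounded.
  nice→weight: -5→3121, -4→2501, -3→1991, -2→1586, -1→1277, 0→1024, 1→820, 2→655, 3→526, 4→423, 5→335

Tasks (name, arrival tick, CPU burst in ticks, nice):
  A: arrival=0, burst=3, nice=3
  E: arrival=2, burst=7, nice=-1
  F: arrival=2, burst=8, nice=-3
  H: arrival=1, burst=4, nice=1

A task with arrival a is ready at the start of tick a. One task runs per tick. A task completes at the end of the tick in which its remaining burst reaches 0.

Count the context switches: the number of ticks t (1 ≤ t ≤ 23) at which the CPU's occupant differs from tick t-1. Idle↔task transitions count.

context switches = 19

t=0: vr[A=0] → run A
t=1: vr[A=512/263 H=512/263] → run A
t=2: vr[A=1024/263 E=512/263 F=512/263 H=512/263] → run E
t=3: vr[A=1024/263 E=923136/335851 F=512/263 H=512/263] → run F
t=4: vr[A=1024/263 E=923136/335851 F=1288704/523633 H=512/263] → run H
t=5: vr[A=1024/263 E=923136/335851 F=1288704/523633 H=172288/53915] → run F
t=6: vr[A=1024/263 E=923136/335851 F=1558016/523633 H=172288/53915] → run E
t=7: vr[A=1024/263 E=1192448/335851 F=1558016/523633 H=172288/53915] → run F
t=8: vr[A=1024/263 E=1192448/335851 F=1827328/523633 H=172288/53915] → run H
t=9: vr[A=1024/263 E=1192448/335851 F=1827328/523633 H=239616/53915] → run F
t=10: vr[A=1024/263 E=1192448/335851 F=2096640/523633 H=239616/53915] → run E
t=11: vr[A=1024/263 E=1461760/335851 F=2096640/523633 H=239616/53915] → run A
t=12: vr[E=1461760/335851 F=2096640/523633 H=239616/53915] → run F
t=13: vr[E=1461760/335851 F=2365952/523633 H=239616/53915] → run E
t=14: vr[E=1731072/335851 F=2365952/523633 H=239616/53915] → run H
t=15: vr[E=1731072/335851 F=2365952/523633 H=306944/53915] → run F
t=16: vr[E=1731072/335851 F=2635264/523633 H=306944/53915] → run F
t=17: vr[E=1731072/335851 F=2904576/523633 H=306944/53915] → run E
t=18: vr[E=2000384/335851 F=2904576/523633 H=306944/53915] → run F
t=19: vr[E=2000384/335851 H=306944/53915] → run H
t=20: vr[E=2000384/335851] → run E
t=21: vr[E=2269696/335851] → run E
t=22: (idle)
t=23: (idle)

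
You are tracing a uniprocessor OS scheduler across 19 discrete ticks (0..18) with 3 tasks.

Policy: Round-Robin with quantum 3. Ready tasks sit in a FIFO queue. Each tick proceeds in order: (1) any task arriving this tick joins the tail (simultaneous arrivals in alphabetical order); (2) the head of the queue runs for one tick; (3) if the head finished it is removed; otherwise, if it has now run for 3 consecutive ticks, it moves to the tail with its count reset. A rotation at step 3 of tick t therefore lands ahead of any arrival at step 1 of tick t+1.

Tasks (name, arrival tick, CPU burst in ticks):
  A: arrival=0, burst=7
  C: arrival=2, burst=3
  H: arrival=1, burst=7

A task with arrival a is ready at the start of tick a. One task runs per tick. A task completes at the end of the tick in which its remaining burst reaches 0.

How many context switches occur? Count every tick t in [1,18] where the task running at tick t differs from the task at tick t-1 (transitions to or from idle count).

context switches = 7

t=0: queue=[A] q_used=0 → run A
t=1: queue=[A,H] q_used=1 → run A
t=2: queue=[A,H,C] q_used=2 → run A
t=3: queue=[H,C,A] q_used=0 → run H
t=4: queue=[H,C,A] q_used=1 → run H
t=5: queue=[H,C,A] q_used=2 → run H
t=6: queue=[C,A,H] q_used=0 → run C
t=7: queue=[C,A,H] q_used=1 → run C
t=8: queue=[C,A,H] q_used=2 → run C
t=9: queue=[A,H] q_used=0 → run A
t=10: queue=[A,H] q_used=1 → run A
t=11: queue=[A,H] q_used=2 → run A
t=12: queue=[H,A] q_used=0 → run H
t=13: queue=[H,A] q_used=1 → run H
t=14: queue=[H,A] q_used=2 → run H
t=15: queue=[A,H] q_used=0 → run A
t=16: queue=[H] q_used=0 → run H
t=17: (idle)
t=18: (idle)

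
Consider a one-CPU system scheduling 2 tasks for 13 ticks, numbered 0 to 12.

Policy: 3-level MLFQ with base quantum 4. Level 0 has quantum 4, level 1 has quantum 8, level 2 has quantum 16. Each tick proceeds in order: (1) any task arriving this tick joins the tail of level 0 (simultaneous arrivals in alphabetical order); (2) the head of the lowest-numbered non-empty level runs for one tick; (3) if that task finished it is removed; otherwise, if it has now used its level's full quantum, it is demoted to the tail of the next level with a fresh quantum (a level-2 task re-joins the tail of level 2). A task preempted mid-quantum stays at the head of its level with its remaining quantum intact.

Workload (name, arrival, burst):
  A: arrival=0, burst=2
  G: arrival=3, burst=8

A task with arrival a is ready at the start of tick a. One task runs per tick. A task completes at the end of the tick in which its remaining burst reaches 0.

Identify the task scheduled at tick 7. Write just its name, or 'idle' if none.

t=0: L0/L1/L2 = A/-/- → run A
t=1: L0/L1/L2 = A/-/- → run A
t=2: (idle)
t=3: L0/L1/L2 = G/-/- → run G
t=4: L0/L1/L2 = G/-/- → run G
t=5: L0/L1/L2 = G/-/- → run G
t=6: L0/L1/L2 = G/-/- → run G
t=7: L0/L1/L2 = -/G/- → run G
t=8: L0/L1/L2 = -/G/- → run G
t=9: L0/L1/L2 = -/G/- → run G
t=10: L0/L1/L2 = -/G/- → run G
t=11: (idle)
t=12: (idle)

running at tick 7 = G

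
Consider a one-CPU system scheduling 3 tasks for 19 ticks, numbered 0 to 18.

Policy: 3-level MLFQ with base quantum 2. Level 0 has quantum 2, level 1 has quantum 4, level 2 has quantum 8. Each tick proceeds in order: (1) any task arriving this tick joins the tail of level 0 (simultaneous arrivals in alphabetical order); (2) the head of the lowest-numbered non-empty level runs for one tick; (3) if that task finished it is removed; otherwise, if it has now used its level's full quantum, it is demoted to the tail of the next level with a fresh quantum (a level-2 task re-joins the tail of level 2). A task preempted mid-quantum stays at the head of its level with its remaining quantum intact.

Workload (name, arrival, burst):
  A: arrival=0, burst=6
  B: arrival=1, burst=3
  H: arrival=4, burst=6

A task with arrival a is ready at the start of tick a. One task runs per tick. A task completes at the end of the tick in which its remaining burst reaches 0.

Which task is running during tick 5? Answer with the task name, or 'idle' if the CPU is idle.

t=0: L0/L1/L2 = A/-/- → run A
t=1: L0/L1/L2 = AB/-/- → run A
t=2: L0/L1/L2 = B/A/- → run B
t=3: L0/L1/L2 = B/A/- → run B
t=4: L0/L1/L2 = H/AB/- → run H
t=5: L0/L1/L2 = H/AB/- → run H
t=6: L0/L1/L2 = -/ABH/- → run A
t=7: L0/L1/L2 = -/ABH/- → run A
t=8: L0/L1/L2 = -/ABH/- → run A
t=9: L0/L1/L2 = -/ABH/- → run A
t=10: L0/L1/L2 = -/BH/- → run B
t=11: L0/L1/L2 = -/H/- → run H
t=12: L0/L1/L2 = -/H/- → run H
t=13: L0/L1/L2 = -/H/- → run H
t=14: L0/L1/L2 = -/H/- → run H
t=15: (idle)
t=16: (idle)
t=17: (idle)
t=18: (idle)

running at tick 5 = H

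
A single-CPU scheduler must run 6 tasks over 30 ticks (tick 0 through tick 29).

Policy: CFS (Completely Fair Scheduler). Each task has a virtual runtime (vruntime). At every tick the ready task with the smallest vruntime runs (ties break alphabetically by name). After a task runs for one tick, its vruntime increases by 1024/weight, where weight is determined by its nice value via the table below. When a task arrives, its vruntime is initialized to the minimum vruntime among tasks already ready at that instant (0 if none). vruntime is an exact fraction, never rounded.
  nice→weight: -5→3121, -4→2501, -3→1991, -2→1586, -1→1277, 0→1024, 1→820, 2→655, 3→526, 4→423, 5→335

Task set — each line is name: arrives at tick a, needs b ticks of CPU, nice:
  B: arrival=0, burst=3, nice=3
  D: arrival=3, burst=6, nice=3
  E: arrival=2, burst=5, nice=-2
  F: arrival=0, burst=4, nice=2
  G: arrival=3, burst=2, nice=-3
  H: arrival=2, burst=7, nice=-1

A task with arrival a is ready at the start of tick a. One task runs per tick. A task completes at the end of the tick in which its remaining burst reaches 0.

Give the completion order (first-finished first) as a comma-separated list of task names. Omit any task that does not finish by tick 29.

t=0: vr[B=0 F=0] → run B
t=1: vr[B=512/263 F=0] → run F
t=2: vr[B=512/263 E=1024/655 F=1024/655 H=1024/655] → run E
t=3: vr[B=512/263 D=1024/655 E=1147392/519415 F=1024/655 G=1024/655 H=1024/655] → run D
t=4: vr[B=512/263 D=604672/172265 E=1147392/519415 F=1024/655 G=1024/655 H=1024/655] → run F
t=5: vr[B=512/263 D=604672/172265 E=1147392/519415 F=2048/655 G=1024/655 H=1024/655] → run G
t=6: vr[B=512/263 D=604672/172265 E=1147392/519415 F=2048/655 G=2709504/1304105 H=1024/655] → run H
t=7: vr[B=512/263 D=604672/172265 E=1147392/519415 F=2048/655 G=2709504/1304105 H=1978368/836435] → run B
t=8: vr[B=1024/263 D=604672/172265 E=1147392/519415 F=2048/655 G=2709504/1304105 H=1978368/836435] → run G
t=9: vr[B=1024/263 D=604672/172265 E=1147392/519415 F=2048/655 H=1978368/836435] → run E
t=10: vr[B=1024/263 D=604672/172265 E=1482752/519415 F=2048/655 H=1978368/836435] → run H
t=11: vr[B=1024/263 D=604672/172265 E=1482752/519415 F=2048/655 H=2649088/836435] → run E
t=12: vr[B=1024/263 D=604672/172265 E=1818112/519415 F=2048/655 H=2649088/836435] → run F
t=13: vr[B=1024/263 D=604672/172265 E=1818112/519415 F=3072/655 H=2649088/836435] → run H
t=14: vr[B=1024/263 D=604672/172265 E=1818112/519415 F=3072/655 H=3319808/836435] → run E
t=15: vr[B=1024/263 D=604672/172265 E=2153472/519415 F=3072/655 H=3319808/836435] → run D
t=16: vr[B=1024/263 D=940032/172265 E=2153472/519415 F=3072/655 H=3319808/836435] → run B
t=17: vr[D=940032/172265 E=2153472/519415 F=3072/655 H=3319808/836435] → run H
t=18: vr[D=940032/172265 E=2153472/519415 F=3072/655 H=3990528/836435] → run E
t=19: vr[D=940032/172265 F=3072/655 H=3990528/836435] → run F
t=20: vr[D=940032/172265 H=3990528/836435] → run H
t=21: vr[D=940032/172265 H=4661248/836435] → run D
t=22: vr[D=1275392/172265 H=4661248/836435] → run H
t=23: vr[D=1275392/172265 H=5331968/836435] → run H
t=24: vr[D=1275392/172265] → run D
t=25: vr[D=1610752/172265] → run D
t=26: vr[D=1946112/172265] → run D
t=27: (idle)
t=28: (idle)
t=29: (idle)

completion order = G, B, E, F, H, D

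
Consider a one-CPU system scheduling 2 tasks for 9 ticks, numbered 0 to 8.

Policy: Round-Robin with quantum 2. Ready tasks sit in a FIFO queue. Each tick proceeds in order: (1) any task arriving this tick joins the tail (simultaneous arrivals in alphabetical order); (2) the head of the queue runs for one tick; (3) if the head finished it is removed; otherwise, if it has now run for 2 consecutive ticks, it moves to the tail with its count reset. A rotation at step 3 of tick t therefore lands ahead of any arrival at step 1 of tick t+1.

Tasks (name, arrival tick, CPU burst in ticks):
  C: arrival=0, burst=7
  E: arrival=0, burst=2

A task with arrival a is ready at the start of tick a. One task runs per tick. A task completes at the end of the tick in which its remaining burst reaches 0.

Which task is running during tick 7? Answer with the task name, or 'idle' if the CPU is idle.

running at tick 7 = C

t=0: queue=[C,E] q_used=0 → run C
t=1: queue=[C,E] q_used=1 → run C
t=2: queue=[E,C] q_used=0 → run E
t=3: queue=[E,C] q_used=1 → run E
t=4: queue=[C] q_used=0 → run C
t=5: queue=[C] q_used=1 → run C
t=6: queue=[C] q_used=0 → run C
t=7: queue=[C] q_used=1 → run C
t=8: queue=[C] q_used=0 → run C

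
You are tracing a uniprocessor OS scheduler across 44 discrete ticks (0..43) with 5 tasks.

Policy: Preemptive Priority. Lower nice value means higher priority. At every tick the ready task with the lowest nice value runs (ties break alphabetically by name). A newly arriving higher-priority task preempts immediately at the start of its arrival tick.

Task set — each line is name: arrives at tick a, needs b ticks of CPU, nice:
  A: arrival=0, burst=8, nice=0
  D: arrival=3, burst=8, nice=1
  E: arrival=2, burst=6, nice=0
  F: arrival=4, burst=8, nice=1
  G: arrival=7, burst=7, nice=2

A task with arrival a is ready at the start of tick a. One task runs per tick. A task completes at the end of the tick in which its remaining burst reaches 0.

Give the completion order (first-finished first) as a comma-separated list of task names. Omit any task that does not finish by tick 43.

t=0: ready={A} → run A
t=1: ready={A} → run A
t=2: ready={A,E} → run A
t=3: ready={A,D,E} → run A
t=4: ready={A,D,E,F} → run A
t=5: ready={A,D,E,F} → run A
t=6: ready={A,D,E,F} → run A
t=7: ready={A,D,E,F,G} → run A
t=8: ready={D,E,F,G} → run E
t=9: ready={D,E,F,G} → run E
t=10: ready={D,E,F,G} → run E
t=11: ready={D,E,F,G} → run E
t=12: ready={D,E,F,G} → run E
t=13: ready={D,E,F,G} → run E
t=14: ready={D,F,G} → run D
t=15: ready={D,F,G} → run D
t=16: ready={D,F,G} → run D
t=17: ready={D,F,G} → run D
t=18: ready={D,F,G} → run D
t=19: ready={D,F,G} → run D
t=20: ready={D,F,G} → run D
t=21: ready={D,F,G} → run D
t=22: ready={F,G} → run F
t=23: ready={F,G} → run F
t=24: ready={F,G} → run F
t=25: ready={F,G} → run F
t=26: ready={F,G} → run F
t=27: ready={F,G} → run F
t=28: ready={F,G} → run F
t=29: ready={F,G} → run F
t=30: ready={G} → run G
t=31: ready={G} → run G
t=32: ready={G} → run G
t=33: ready={G} → run G
t=34: ready={G} → run G
t=35: ready={G} → run G
t=36: ready={G} → run G
t=37: (idle)
t=38: (idle)
t=39: (idle)
t=40: (idle)
t=41: (idle)
t=42: (idle)
t=43: (idle)

completion order = A, E, D, F, G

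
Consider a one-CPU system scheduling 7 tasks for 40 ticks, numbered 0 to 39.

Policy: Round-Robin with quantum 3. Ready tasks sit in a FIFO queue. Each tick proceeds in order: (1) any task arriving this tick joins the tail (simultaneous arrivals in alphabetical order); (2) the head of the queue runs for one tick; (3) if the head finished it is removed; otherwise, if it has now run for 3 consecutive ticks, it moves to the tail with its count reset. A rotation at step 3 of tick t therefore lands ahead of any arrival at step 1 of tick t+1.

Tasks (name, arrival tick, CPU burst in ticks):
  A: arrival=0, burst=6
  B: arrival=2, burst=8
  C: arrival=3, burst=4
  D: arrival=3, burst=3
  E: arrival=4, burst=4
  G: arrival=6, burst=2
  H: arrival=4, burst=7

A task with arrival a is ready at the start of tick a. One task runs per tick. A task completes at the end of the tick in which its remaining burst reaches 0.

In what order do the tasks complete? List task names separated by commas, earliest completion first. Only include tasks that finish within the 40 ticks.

completion order = A, D, G, C, E, B, H

t=0: queue=[A] q_used=0 → run A
t=1: queue=[A] q_used=1 → run A
t=2: queue=[A,B] q_used=2 → run A
t=3: queue=[B,A,C,D] q_used=0 → run B
t=4: queue=[B,A,C,D,E,H] q_used=1 → run B
t=5: queue=[B,A,C,D,E,H] q_used=2 → run B
t=6: queue=[A,C,D,E,H,B,G] q_used=0 → run A
t=7: queue=[A,C,D,E,H,B,G] q_used=1 → run A
t=8: queue=[A,C,D,E,H,B,G] q_used=2 → run A
t=9: queue=[C,D,E,H,B,G] q_used=0 → run C
t=10: queue=[C,D,E,H,B,G] q_used=1 → run C
t=11: queue=[C,D,E,H,B,G] q_used=2 → run C
t=12: queue=[D,E,H,B,G,C] q_used=0 → run D
t=13: queue=[D,E,H,B,G,C] q_used=1 → run D
t=14: queue=[D,E,H,B,G,C] q_used=2 → run D
t=15: queue=[E,H,B,G,C] q_used=0 → run E
t=16: queue=[E,H,B,G,C] q_used=1 → run E
t=17: queue=[E,H,B,G,C] q_used=2 → run E
t=18: queue=[H,B,G,C,E] q_used=0 → run H
t=19: queue=[H,B,G,C,E] q_used=1 → run H
t=20: queue=[H,B,G,C,E] q_used=2 → run H
t=21: queue=[B,G,C,E,H] q_used=0 → run B
t=22: queue=[B,G,C,E,H] q_used=1 → run B
t=23: queue=[B,G,C,E,H] q_used=2 → run B
t=24: queue=[G,C,E,H,B] q_used=0 → run G
t=25: queue=[G,C,E,H,B] q_used=1 → run G
t=26: queue=[C,E,H,B] q_used=0 → run C
t=27: queue=[E,H,B] q_used=0 → run E
t=28: queue=[H,B] q_used=0 → run H
t=29: queue=[H,B] q_used=1 → run H
t=30: queue=[H,B] q_used=2 → run H
t=31: queue=[B,H] q_used=0 → run B
t=32: queue=[B,H] q_used=1 → run B
t=33: queue=[H] q_used=0 → run H
t=34: (idle)
t=35: (idle)
t=36: (idle)
t=37: (idle)
t=38: (idle)
t=39: (idle)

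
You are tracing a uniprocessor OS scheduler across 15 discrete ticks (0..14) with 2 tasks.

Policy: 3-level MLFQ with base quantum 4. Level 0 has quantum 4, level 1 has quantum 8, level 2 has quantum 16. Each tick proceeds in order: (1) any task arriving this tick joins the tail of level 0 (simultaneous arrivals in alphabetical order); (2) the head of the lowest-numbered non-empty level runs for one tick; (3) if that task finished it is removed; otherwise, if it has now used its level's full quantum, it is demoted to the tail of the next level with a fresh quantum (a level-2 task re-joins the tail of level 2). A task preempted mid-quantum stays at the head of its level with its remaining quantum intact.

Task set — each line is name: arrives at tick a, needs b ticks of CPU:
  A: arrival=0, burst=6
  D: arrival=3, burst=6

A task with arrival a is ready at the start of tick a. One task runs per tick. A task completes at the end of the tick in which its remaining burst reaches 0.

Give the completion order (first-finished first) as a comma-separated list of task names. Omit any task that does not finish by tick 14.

t=0: L0/L1/L2 = A/-/- → run A
t=1: L0/L1/L2 = A/-/- → run A
t=2: L0/L1/L2 = A/-/- → run A
t=3: L0/L1/L2 = AD/-/- → run A
t=4: L0/L1/L2 = D/A/- → run D
t=5: L0/L1/L2 = D/A/- → run D
t=6: L0/L1/L2 = D/A/- → run D
t=7: L0/L1/L2 = D/A/- → run D
t=8: L0/L1/L2 = -/AD/- → run A
t=9: L0/L1/L2 = -/AD/- → run A
t=10: L0/L1/L2 = -/D/- → run D
t=11: L0/L1/L2 = -/D/- → run D
t=12: (idle)
t=13: (idle)
t=14: (idle)

completion order = A, D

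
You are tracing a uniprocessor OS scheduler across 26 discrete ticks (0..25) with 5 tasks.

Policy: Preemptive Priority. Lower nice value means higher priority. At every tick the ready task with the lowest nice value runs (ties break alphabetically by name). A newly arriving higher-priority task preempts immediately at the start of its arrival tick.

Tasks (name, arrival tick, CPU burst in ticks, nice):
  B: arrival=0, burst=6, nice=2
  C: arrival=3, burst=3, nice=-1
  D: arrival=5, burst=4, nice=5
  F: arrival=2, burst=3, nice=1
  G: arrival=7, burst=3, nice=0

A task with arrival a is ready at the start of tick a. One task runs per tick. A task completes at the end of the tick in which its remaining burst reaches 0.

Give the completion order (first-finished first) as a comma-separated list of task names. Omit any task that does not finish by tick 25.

t=0: ready={B} → run B
t=1: ready={B} → run B
t=2: ready={B,F} → run F
t=3: ready={B,C,F} → run C
t=4: ready={B,C,F} → run C
t=5: ready={B,C,D,F} → run C
t=6: ready={B,D,F} → run F
t=7: ready={B,D,F,G} → run G
t=8: ready={B,D,F,G} → run G
t=9: ready={B,D,F,G} → run G
t=10: ready={B,D,F} → run F
t=11: ready={B,D} → run B
t=12: ready={B,D} → run B
t=13: ready={B,D} → run B
t=14: ready={B,D} → run B
t=15: ready={D} → run D
t=16: ready={D} → run D
t=17: ready={D} → run D
t=18: ready={D} → run D
t=19: (idle)
t=20: (idle)
t=21: (idle)
t=22: (idle)
t=23: (idle)
t=24: (idle)
t=25: (idle)

completion order = C, G, F, B, D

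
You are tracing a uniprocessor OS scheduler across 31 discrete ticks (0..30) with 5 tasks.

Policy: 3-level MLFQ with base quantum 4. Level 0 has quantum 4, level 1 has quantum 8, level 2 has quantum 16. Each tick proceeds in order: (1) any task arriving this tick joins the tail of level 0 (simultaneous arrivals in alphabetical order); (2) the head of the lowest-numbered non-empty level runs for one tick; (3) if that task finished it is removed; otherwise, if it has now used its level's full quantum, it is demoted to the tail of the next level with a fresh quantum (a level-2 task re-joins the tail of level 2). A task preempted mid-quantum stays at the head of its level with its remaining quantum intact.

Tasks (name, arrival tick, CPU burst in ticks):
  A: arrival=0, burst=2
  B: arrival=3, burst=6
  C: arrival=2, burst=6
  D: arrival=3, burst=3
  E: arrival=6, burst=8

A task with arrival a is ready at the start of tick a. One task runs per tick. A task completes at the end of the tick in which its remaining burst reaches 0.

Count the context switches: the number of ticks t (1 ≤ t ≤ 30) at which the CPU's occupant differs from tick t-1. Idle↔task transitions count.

t=0: L0/L1/L2 = A/-/- → run A
t=1: L0/L1/L2 = A/-/- → run A
t=2: L0/L1/L2 = C/-/- → run C
t=3: L0/L1/L2 = CBD/-/- → run C
t=4: L0/L1/L2 = CBD/-/- → run C
t=5: L0/L1/L2 = CBD/-/- → run C
t=6: L0/L1/L2 = BDE/C/- → run B
t=7: L0/L1/L2 = BDE/C/- → run B
t=8: L0/L1/L2 = BDE/C/- → run B
t=9: L0/L1/L2 = BDE/C/- → run B
t=10: L0/L1/L2 = DE/CB/- → run D
t=11: L0/L1/L2 = DE/CB/- → run D
t=12: L0/L1/L2 = DE/CB/- → run D
t=13: L0/L1/L2 = E/CB/- → run E
t=14: L0/L1/L2 = E/CB/- → run E
t=15: L0/L1/L2 = E/CB/- → run E
t=16: L0/L1/L2 = E/CB/- → run E
t=17: L0/L1/L2 = -/CBE/- → run C
t=18: L0/L1/L2 = -/CBE/- → run C
t=19: L0/L1/L2 = -/BE/- → run B
t=20: L0/L1/L2 = -/BE/- → run B
t=21: L0/L1/L2 = -/E/- → run E
t=22: L0/L1/L2 = -/E/- → run E
t=23: L0/L1/L2 = -/E/- → run E
t=24: L0/L1/L2 = -/E/- → run E
t=25: (idle)
t=26: (idle)
t=27: (idle)
t=28: (idle)
t=29: (idle)
t=30: (idle)

context switches = 8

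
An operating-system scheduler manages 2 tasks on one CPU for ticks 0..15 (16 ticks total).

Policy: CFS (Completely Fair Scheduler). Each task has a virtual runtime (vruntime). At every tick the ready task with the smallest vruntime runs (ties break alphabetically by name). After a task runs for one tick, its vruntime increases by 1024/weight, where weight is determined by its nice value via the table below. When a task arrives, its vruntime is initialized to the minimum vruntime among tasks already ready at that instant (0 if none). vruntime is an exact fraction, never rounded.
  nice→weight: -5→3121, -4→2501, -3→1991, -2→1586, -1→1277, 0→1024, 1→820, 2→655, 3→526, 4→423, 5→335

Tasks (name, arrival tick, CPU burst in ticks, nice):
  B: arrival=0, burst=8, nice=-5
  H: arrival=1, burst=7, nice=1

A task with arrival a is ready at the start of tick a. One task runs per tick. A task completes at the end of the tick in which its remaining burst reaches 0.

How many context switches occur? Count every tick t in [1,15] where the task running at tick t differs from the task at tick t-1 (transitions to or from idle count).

t=0: vr[B=0] → run B
t=1: vr[B=1024/3121 H=1024/3121] → run B
t=2: vr[B=2048/3121 H=1024/3121] → run H
t=3: vr[B=2048/3121 H=1008896/639805] → run B
t=4: vr[B=3072/3121 H=1008896/639805] → run B
t=5: vr[B=4096/3121 H=1008896/639805] → run B
t=6: vr[B=5120/3121 H=1008896/639805] → run H
t=7: vr[B=5120/3121 H=1807872/639805] → run B
t=8: vr[B=6144/3121 H=1807872/639805] → run B
t=9: vr[B=7168/3121 H=1807872/639805] → run B
t=10: vr[H=1807872/639805] → run H
t=11: vr[H=2606848/639805] → run H
t=12: vr[H=3405824/639805] → run H
t=13: vr[H=840960/127961] → run H
t=14: vr[H=5003776/639805] → run H
t=15: (idle)

context switches = 6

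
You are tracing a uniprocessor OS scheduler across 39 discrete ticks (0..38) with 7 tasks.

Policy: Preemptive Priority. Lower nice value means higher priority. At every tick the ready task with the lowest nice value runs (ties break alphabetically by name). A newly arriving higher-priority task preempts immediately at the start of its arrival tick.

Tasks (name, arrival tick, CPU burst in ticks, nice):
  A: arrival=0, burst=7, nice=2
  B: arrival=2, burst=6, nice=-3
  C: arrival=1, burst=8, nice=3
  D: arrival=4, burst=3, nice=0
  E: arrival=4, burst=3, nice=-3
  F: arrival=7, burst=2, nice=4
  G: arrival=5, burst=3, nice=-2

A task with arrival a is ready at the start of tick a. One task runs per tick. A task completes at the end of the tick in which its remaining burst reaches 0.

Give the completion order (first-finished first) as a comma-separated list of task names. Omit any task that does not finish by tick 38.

t=0: ready={A} → run A
t=1: ready={A,C} → run A
t=2: ready={A,B,C} → run B
t=3: ready={A,B,C} → run B
t=4: ready={A,B,C,D,E} → run B
t=5: ready={A,B,C,D,E,G} → run B
t=6: ready={A,B,C,D,E,G} → run B
t=7: ready={A,B,C,D,E,F,G} → run B
t=8: ready={A,C,D,E,F,G} → run E
t=9: ready={A,C,D,E,F,G} → run E
t=10: ready={A,C,D,E,F,G} → run E
t=11: ready={A,C,D,F,G} → run G
t=12: ready={A,C,D,F,G} → run G
t=13: ready={A,C,D,F,G} → run G
t=14: ready={A,C,D,F} → run D
t=15: ready={A,C,D,F} → run D
t=16: ready={A,C,D,F} → run D
t=17: ready={A,C,F} → run A
t=18: ready={A,C,F} → run A
t=19: ready={A,C,F} → run A
t=20: ready={A,C,F} → run A
t=21: ready={A,C,F} → run A
t=22: ready={C,F} → run C
t=23: ready={C,F} → run C
t=24: ready={C,F} → run C
t=25: ready={C,F} → run C
t=26: ready={C,F} → run C
t=27: ready={C,F} → run C
t=28: ready={C,F} → run C
t=29: ready={C,F} → run C
t=30: ready={F} → run F
t=31: ready={F} → run F
t=32: (idle)
t=33: (idle)
t=34: (idle)
t=35: (idle)
t=36: (idle)
t=37: (idle)
t=38: (idle)

completion order = B, E, G, D, A, C, F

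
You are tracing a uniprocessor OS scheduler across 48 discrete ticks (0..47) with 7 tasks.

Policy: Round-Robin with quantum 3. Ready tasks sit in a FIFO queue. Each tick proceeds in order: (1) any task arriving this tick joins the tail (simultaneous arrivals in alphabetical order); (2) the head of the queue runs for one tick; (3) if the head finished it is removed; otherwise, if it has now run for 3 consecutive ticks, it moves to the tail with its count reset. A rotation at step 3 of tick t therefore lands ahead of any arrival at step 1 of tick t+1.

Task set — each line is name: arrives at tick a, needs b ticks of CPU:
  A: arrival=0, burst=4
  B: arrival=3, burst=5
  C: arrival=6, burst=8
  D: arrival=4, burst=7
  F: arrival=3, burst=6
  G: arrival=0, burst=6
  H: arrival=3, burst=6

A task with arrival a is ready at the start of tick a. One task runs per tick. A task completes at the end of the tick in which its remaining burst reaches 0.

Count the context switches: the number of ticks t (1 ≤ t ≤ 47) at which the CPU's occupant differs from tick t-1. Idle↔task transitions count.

context switches = 16

t=0: queue=[A,G] q_used=0 → run A
t=1: queue=[A,G] q_used=1 → run A
t=2: queue=[A,G] q_used=2 → run A
t=3: queue=[G,A,B,F,H] q_used=0 → run G
t=4: queue=[G,A,B,F,H,D] q_used=1 → run G
t=5: queue=[G,A,B,F,H,D] q_used=2 → run G
t=6: queue=[A,B,F,H,D,G,C] q_used=0 → run A
t=7: queue=[B,F,H,D,G,C] q_used=0 → run B
t=8: queue=[B,F,H,D,G,C] q_used=1 → run B
t=9: queue=[B,F,H,D,G,C] q_used=2 → run B
t=10: queue=[F,H,D,G,C,B] q_used=0 → run F
t=11: queue=[F,H,D,G,C,B] q_used=1 → run F
t=12: queue=[F,H,D,G,C,B] q_used=2 → run F
t=13: queue=[H,D,G,C,B,F] q_used=0 → run H
t=14: queue=[H,D,G,C,B,F] q_used=1 → run H
t=15: queue=[H,D,G,C,B,F] q_used=2 → run H
t=16: queue=[D,G,C,B,F,H] q_used=0 → run D
t=17: queue=[D,G,C,B,F,H] q_used=1 → run D
t=18: queue=[D,G,C,B,F,H] q_used=2 → run D
t=19: queue=[G,C,B,F,H,D] q_used=0 → run G
t=20: queue=[G,C,B,F,H,D] q_used=1 → run G
t=21: queue=[G,C,B,F,H,D] q_used=2 → run G
t=22: queue=[C,B,F,H,D] q_used=0 → run C
t=23: queue=[C,B,F,H,D] q_used=1 → run C
t=24: queue=[C,B,F,H,D] q_used=2 → run C
t=25: queue=[B,F,H,D,C] q_used=0 → run B
t=26: queue=[B,F,H,D,C] q_used=1 → run B
t=27: queue=[F,H,D,C] q_used=0 → run F
t=28: queue=[F,H,D,C] q_used=1 → run F
t=29: queue=[F,H,D,C] q_used=2 → run F
t=30: queue=[H,D,C] q_used=0 → run H
t=31: queue=[H,D,C] q_used=1 → run H
t=32: queue=[H,D,C] q_used=2 → run H
t=33: queue=[D,C] q_used=0 → run D
t=34: queue=[D,C] q_used=1 → run D
t=35: queue=[D,C] q_used=2 → run D
t=36: queue=[C,D] q_used=0 → run C
t=37: queue=[C,D] q_used=1 → run C
t=38: queue=[C,D] q_used=2 → run C
t=39: queue=[D,C] q_used=0 → run D
t=40: queue=[C] q_used=0 → run C
t=41: queue=[C] q_used=1 → run C
t=42: (idle)
t=43: (idle)
t=44: (idle)
t=45: (idle)
t=46: (idle)
t=47: (idle)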